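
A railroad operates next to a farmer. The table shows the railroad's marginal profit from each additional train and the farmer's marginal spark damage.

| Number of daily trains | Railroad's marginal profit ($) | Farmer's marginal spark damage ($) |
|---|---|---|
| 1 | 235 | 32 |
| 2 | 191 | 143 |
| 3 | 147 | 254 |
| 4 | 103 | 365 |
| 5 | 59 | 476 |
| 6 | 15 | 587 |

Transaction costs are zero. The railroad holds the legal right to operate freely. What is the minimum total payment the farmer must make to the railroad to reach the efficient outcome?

Left alone the railroad would choose level 6 (marginal profit stays positive).
Efficient level: k* = 2 (marginal profit ≥ marginal spark damage through 2).
The farmer must at least cover the railroad's forgone profit from cutting 6→2: 147 + 103 + 59 + 15 = 324.

$324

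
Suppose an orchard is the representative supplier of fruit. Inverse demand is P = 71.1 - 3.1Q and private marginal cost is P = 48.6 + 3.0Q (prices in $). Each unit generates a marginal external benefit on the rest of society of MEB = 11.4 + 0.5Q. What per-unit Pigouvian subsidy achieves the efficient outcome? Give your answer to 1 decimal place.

Social marginal cost = private MC − MEB = 37.2 + 2.5Q.
Set SMC = demand: 37.2 + 2.5Q = 71.1 - 3.1Q → Q* = 6.0536.
The Pigouvian subsidy equals MEB at Q*: 11.4 + 0.5×6.0536 = 14.4268.

subsidy = $14.4 per unit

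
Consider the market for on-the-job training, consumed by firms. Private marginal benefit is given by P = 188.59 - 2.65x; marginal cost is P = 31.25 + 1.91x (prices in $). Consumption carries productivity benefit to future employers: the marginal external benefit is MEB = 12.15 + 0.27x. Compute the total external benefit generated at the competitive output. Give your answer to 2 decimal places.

$579.95

Market equilibrium (private): 31.25 + 1.91x = 188.59 - 2.65x → x_m = 34.5044.
Total external benefit = ∫₀^{x_m} (12.15 + 0.27x) dx = 12.15×34.5044 + ½×0.27×34.5044² = 579.9532.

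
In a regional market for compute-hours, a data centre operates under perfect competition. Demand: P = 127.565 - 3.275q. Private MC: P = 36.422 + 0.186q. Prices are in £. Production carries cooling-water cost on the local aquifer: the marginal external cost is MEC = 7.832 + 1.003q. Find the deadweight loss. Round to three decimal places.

Market equilibrium (private): 36.422 + 0.186q = 127.565 - 3.275q → q_m = 26.3343.
Social marginal cost = private MC + MEC = 44.254 + 1.189q.
Set SMC = demand: 44.254 + 1.189q = 127.565 - 3.275q → q* = 18.6629.
The welfare-loss triangle has base |q_m − q*| and height MEC(q_m) (the vertical gap between SMC and demand is zero at q* and MEC at q_m).
DWL = ½ × 7.6714 × 34.2453 = 131.3547.

DWL = £131.355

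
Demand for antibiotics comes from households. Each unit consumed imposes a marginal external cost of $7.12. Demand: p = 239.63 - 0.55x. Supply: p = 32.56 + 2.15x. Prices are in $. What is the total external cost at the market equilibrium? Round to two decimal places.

$546.05

Market equilibrium (private): 32.56 + 2.15x = 239.63 - 0.55x → x_m = 76.6926.
Total external cost = MEC × x_m = 7.12 × 76.6926 = 546.0513.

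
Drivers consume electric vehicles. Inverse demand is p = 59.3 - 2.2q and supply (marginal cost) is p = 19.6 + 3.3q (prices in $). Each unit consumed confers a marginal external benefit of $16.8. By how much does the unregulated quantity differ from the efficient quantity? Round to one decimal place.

Market equilibrium (private): 19.6 + 3.3q = 59.3 - 2.2q → q_m = 7.2182.
Social marginal benefit = demand + MEB = 76.1 - 2.2q.
Set SMB = MC: 76.1 - 2.2q = 19.6 + 3.3q → q* = 10.2727.
Gap = |7.2182 − 10.2727| = 3.0545.

3.1 units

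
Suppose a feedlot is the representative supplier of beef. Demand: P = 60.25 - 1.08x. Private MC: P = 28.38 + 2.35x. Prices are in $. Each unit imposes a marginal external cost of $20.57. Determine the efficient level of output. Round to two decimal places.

x* = 3.29

Social marginal cost = private MC + MEC = 48.95 + 2.35x.
Set SMC = demand: 48.95 + 2.35x = 60.25 - 1.08x → x* = 3.2945.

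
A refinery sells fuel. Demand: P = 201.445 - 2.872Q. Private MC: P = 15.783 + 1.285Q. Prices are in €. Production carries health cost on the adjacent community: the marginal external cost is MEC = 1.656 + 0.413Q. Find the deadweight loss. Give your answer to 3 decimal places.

DWL = €44.209

Market equilibrium (private): 15.783 + 1.285Q = 201.445 - 2.872Q → Q_m = 44.6625.
Social marginal cost = private MC + MEC = 17.439 + 1.698Q.
Set SMC = demand: 17.439 + 1.698Q = 201.445 - 2.872Q → Q* = 40.2639.
Between Q* and Q_m the wedge SMC − demand runs linearly from 0 to MEC(Q_m), so the loss is a triangle.
DWL = ½ × 4.3986 × 20.1016 = 44.2094.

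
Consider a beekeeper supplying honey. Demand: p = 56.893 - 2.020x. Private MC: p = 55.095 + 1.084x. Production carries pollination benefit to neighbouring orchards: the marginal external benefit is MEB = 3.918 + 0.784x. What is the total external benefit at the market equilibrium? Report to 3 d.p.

Market equilibrium (private): 55.095 + 1.084x = 56.893 - 2.020x → x_m = 0.5793.
Total external benefit = ∫₀^{x_m} (3.918 + 0.784x) dx = 3.918×0.5793 + ½×0.784×0.5793² = 2.4012.

2.401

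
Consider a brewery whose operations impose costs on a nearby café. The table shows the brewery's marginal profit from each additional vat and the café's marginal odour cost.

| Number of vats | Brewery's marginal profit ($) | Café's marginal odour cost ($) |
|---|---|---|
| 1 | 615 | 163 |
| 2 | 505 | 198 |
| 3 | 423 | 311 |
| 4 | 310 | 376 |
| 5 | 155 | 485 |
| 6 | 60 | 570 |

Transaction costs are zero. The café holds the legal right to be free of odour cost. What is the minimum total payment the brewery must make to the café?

Efficient level: marginal profit ≥ marginal odour cost through level 3, so k* = 3.
With the café holding the right, the brewery must at least compensate total damage at k*: 163 + 198 + 311 = 672.

$672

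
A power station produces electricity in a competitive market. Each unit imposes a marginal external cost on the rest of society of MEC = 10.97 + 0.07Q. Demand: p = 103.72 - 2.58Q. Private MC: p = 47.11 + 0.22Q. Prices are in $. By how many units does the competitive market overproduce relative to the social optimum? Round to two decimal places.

4.32 units

Market equilibrium (private): 47.11 + 0.22Q = 103.72 - 2.58Q → Q_m = 20.2179.
Social marginal cost = private MC + MEC = 58.08 + 0.29Q.
Set SMC = demand: 58.08 + 0.29Q = 103.72 - 2.58Q → Q* = 15.9024.
Gap = |20.2179 − 15.9024| = 4.3155.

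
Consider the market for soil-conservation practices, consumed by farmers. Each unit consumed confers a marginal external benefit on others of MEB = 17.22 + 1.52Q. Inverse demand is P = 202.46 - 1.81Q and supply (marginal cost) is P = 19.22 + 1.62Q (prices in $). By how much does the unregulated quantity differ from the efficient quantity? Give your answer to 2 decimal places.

51.53 units

Market equilibrium (private): 19.22 + 1.62Q = 202.46 - 1.81Q → Q_m = 53.4227.
Social marginal benefit = demand + MEB = 219.68 - 0.29Q.
Set SMB = MC: 219.68 - 0.29Q = 19.22 + 1.62Q → Q* = 104.9529.
Gap = |53.4227 − 104.9529| = 51.5302.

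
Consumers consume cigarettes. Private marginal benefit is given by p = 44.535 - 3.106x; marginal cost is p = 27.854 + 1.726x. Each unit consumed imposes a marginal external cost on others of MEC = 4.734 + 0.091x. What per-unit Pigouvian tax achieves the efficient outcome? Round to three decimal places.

tax = 4.955 per unit

Social marginal benefit = demand − MEC = 39.801 - 3.197x.
Set SMB = MC: 39.801 - 3.197x = 27.854 + 1.726x → x* = 2.4268.
The Pigouvian tax equals MEC at x*: 4.734 + 0.091×2.4268 = 4.9548.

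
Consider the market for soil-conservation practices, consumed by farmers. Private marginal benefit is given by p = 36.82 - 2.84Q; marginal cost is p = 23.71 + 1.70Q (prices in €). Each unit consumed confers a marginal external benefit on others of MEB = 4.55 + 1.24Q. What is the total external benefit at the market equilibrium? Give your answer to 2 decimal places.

Market equilibrium (private): 23.71 + 1.70Q = 36.82 - 2.84Q → Q_m = 2.8877.
Total external benefit = ∫₀^{Q_m} (4.55 + 1.24Q) dQ = 4.55×2.8877 + ½×1.24×2.8877² = 18.3091.

€18.31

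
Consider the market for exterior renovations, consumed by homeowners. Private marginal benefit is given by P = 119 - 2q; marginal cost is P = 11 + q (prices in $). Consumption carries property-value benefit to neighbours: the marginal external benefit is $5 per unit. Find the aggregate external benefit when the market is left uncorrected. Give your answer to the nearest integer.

$180

Market equilibrium (private): 11 + q = 119 - 2q → q_m = 36.0000.
Total external benefit = MEB × q_m = 5 × 36.0000 = 180.0000.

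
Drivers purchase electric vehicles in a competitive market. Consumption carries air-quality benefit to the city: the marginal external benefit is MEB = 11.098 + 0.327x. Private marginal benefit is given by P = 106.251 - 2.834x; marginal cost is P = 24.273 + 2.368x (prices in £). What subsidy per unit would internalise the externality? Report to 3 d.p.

subsidy = £17.341 per unit

Social marginal benefit = demand + MEB = 117.349 - 2.507x.
Set SMB = MC: 117.349 - 2.507x = 24.273 + 2.368x → x* = 19.0925.
The Pigouvian subsidy equals MEB at x*: 11.098 + 0.327×19.0925 = 17.3412.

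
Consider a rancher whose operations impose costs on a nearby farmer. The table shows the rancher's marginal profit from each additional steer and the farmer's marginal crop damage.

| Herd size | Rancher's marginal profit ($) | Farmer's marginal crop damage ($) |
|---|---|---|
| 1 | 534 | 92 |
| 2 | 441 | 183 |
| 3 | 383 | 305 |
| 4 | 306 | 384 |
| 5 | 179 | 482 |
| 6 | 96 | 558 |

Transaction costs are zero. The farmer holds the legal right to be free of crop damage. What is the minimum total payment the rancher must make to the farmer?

Efficient level: marginal profit ≥ marginal crop damage through level 3, so k* = 3.
With the farmer holding the right, the rancher must at least compensate total damage at k*: 92 + 183 + 305 = 580.

$580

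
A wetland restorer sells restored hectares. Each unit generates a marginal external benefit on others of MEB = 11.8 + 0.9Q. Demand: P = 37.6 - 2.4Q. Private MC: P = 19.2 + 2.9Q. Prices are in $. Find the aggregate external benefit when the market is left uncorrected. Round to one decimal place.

$46.4

Market equilibrium (private): 19.2 + 2.9Q = 37.6 - 2.4Q → Q_m = 3.4717.
Total external benefit = ∫₀^{Q_m} (11.8 + 0.9Q) dQ = 11.8×3.4717 + ½×0.9×3.4717² = 46.3898.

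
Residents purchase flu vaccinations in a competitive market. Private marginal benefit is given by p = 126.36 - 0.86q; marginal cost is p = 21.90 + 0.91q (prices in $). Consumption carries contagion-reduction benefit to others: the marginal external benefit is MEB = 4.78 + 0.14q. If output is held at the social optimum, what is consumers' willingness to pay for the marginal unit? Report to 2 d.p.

Social marginal benefit = demand + MEB = 131.14 - 0.72q.
Set SMB = MC: 131.14 - 0.72q = 21.90 + 0.91q → q* = 67.0184.
Consumer price on the demand curve at q*: 126.36 − 0.86×67.0184 = 68.7242.

P = $68.72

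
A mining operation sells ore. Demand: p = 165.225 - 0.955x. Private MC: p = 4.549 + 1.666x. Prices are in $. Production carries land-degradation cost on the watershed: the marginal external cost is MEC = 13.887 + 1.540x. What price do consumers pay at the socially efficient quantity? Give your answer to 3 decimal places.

Social marginal cost = private MC + MEC = 18.436 + 3.206x.
Set SMC = demand: 18.436 + 3.206x = 165.225 - 0.955x → x* = 35.2773.
Consumer price on the demand curve at x*: 165.225 − 0.955×35.2773 = 131.5352.

P = $131.535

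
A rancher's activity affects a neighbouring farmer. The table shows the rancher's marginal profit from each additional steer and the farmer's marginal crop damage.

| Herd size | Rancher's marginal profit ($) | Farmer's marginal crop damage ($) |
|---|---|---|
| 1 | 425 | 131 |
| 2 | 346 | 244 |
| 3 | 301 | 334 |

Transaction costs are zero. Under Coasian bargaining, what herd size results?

2

Bargaining reaches the level where marginal profit last exceeds marginal crop damage.
That holds through level 2 (346 ≥ 244) but not at 3 (301 < 334).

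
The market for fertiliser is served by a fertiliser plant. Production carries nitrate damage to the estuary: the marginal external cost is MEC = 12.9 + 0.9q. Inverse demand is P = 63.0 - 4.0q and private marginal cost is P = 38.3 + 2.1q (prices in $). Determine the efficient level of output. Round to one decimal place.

q* = 1.7

Social marginal cost = private MC + MEC = 51.2 + 3.0q.
Set SMC = demand: 51.2 + 3.0q = 63.0 - 4.0q → q* = 1.6857.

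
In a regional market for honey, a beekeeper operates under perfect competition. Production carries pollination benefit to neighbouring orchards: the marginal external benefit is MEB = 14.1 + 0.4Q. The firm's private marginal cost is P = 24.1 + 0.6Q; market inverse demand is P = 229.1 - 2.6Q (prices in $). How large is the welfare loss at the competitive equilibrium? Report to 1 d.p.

DWL = $281.8

Market equilibrium (private): 24.1 + 0.6Q = 229.1 - 2.6Q → Q_m = 64.0625.
Social marginal cost = private MC − MEB = 10.0 + 0.2Q.
Set SMC = demand: 10.0 + 0.2Q = 229.1 - 2.6Q → Q* = 78.2500.
Height of the DWL triangle at Q_m is demand(Q_m) − SMC(Q_m) = MEB(Q_m) = 39.7250.
DWL = ½ × 14.1875 × 39.7250 = 281.7992.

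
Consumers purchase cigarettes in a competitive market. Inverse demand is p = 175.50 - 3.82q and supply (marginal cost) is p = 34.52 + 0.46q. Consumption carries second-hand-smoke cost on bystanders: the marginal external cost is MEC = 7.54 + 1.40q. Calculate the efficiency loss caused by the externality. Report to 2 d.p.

Market equilibrium (private): 34.52 + 0.46q = 175.50 - 3.82q → q_m = 32.9393.
Social marginal benefit = demand − MEC = 167.96 - 5.22q.
Set SMB = MC: 167.96 - 5.22q = 34.52 + 0.46q → q* = 23.4930.
The welfare-loss triangle has base |q_m − q*| and height MEC(q_m) (the vertical gap between SMB and MC is zero at q* and MEC at q_m).
DWL = ½ × 9.4463 × 53.6550 = 253.4206.

DWL = 253.42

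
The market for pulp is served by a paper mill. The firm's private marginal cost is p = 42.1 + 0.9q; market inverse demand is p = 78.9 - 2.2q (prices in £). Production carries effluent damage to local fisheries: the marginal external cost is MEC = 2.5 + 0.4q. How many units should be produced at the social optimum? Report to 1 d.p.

q* = 9.8

Social marginal cost = private MC + MEC = 44.6 + 1.3q.
Set SMC = demand: 44.6 + 1.3q = 78.9 - 2.2q → q* = 9.8000.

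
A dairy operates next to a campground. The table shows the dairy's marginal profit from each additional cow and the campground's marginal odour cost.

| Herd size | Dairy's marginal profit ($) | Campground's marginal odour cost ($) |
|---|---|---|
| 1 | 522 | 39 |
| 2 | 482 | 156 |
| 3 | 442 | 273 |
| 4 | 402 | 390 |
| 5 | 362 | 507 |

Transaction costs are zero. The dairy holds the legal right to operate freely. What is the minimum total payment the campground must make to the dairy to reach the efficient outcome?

Left alone the dairy would choose level 5 (marginal profit stays positive).
Efficient level: k* = 4 (marginal profit ≥ marginal odour cost through 4).
The campground must at least cover the dairy's forgone profit from cutting 5→4: 362 = 362.

$362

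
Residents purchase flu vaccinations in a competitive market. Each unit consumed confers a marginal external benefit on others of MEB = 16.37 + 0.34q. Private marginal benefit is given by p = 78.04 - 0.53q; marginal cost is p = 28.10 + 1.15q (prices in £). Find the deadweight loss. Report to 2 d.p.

DWL = £261.58

Market equilibrium (private): 28.10 + 1.15q = 78.04 - 0.53q → q_m = 29.7262.
Social marginal benefit = demand + MEB = 94.41 - 0.19q.
Set SMB = MC: 94.41 - 0.19q = 28.10 + 1.15q → q* = 49.4851.
Height of the DWL triangle at q_m is SMB(q_m) − MC(q_m) = MEB(q_m) = 26.4769.
DWL = ½ × 19.7589 × 26.4769 = 261.5772.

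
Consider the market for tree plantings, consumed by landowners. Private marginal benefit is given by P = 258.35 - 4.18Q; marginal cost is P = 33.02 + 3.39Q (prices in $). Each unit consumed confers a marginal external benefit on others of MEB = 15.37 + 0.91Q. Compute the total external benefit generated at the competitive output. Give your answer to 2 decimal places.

Market equilibrium (private): 33.02 + 3.39Q = 258.35 - 4.18Q → Q_m = 29.7662.
Total external benefit = ∫₀^{Q_m} (15.37 + 0.91Q) dQ = 15.37×29.7662 + ½×0.91×29.7662² = 860.6486.

$860.65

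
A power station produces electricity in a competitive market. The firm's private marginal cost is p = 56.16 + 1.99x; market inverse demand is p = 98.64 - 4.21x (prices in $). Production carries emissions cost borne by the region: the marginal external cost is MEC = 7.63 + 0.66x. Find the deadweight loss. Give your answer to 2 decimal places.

DWL = $10.76

Market equilibrium (private): 56.16 + 1.99x = 98.64 - 4.21x → x_m = 6.8516.
Social marginal cost = private MC + MEC = 63.79 + 2.65x.
Set SMC = demand: 63.79 + 2.65x = 98.64 - 4.21x → x* = 5.0802.
The loss is the area between SMC and demand from x* to x_m; with linear curves that's a triangle of height MEC(x_m).
DWL = ½ × 1.7714 × 12.1521 = 10.7631.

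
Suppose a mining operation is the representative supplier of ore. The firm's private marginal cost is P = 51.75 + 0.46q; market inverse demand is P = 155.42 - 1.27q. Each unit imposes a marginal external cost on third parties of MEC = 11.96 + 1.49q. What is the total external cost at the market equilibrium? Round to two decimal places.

Market equilibrium (private): 51.75 + 0.46q = 155.42 - 1.27q → q_m = 59.9249.
Total external cost = ∫₀^{q_m} (11.96 + 1.49q) dq = 11.96×59.9249 + ½×1.49×59.9249² = 3391.9921.

3391.99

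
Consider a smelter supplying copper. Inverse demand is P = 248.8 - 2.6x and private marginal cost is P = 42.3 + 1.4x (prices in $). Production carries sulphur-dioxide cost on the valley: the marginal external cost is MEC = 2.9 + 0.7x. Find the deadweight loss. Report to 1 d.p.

Market equilibrium (private): 42.3 + 1.4x = 248.8 - 2.6x → x_m = 51.6250.
Social marginal cost = private MC + MEC = 45.2 + 2.1x.
Set SMC = demand: 45.2 + 2.1x = 248.8 - 2.6x → x* = 43.3191.
The loss is the area between SMC and demand from x* to x_m; with linear curves that's a triangle of height MEC(x_m).
DWL = ½ × 8.3059 × 39.0375 = 162.1208.

DWL = $162.1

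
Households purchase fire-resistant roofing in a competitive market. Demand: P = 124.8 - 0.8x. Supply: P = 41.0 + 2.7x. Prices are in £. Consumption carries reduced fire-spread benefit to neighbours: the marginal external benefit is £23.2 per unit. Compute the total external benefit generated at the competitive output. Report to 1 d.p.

£555.5

Market equilibrium (private): 41.0 + 2.7x = 124.8 - 0.8x → x_m = 23.9429.
Total external benefit = MEB × x_m = 23.2 × 23.9429 = 555.4753.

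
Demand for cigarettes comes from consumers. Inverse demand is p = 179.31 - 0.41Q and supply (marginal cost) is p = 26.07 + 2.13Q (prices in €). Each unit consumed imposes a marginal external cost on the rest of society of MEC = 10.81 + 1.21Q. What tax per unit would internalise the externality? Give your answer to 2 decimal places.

Social marginal benefit = demand − MEC = 168.50 - 1.62Q.
Set SMB = MC: 168.50 - 1.62Q = 26.07 + 2.13Q → Q* = 37.9813.
The Pigouvian tax equals MEC at Q*: 10.81 + 1.21×37.9813 = 56.7674.

tax = €56.77 per unit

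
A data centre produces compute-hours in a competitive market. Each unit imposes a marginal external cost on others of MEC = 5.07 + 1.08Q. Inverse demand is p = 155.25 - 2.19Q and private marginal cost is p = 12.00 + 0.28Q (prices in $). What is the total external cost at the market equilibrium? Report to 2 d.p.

$2110.35

Market equilibrium (private): 12.00 + 0.28Q = 155.25 - 2.19Q → Q_m = 57.9960.
Total external cost = ∫₀^{Q_m} (5.07 + 1.08Q) dQ = 5.07×57.9960 + ½×1.08×57.9960² = 2110.3492.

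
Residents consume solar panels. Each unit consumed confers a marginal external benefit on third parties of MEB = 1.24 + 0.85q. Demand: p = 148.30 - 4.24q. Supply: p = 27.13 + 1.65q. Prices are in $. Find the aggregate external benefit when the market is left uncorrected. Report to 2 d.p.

Market equilibrium (private): 27.13 + 1.65q = 148.30 - 4.24q → q_m = 20.5722.
Total external benefit = ∫₀^{q_m} (1.24 + 0.85q) dq = 1.24×20.5722 + ½×0.85×20.5722² = 205.3761.

$205.38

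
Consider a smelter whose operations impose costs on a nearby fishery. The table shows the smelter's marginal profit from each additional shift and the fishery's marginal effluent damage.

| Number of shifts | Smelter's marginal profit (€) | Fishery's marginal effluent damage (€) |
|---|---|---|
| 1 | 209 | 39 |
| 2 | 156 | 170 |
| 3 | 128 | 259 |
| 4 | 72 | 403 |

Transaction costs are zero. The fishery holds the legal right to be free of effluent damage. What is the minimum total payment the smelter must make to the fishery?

€39

Efficient level: marginal profit ≥ marginal effluent damage through level 1, so k* = 1.
With the fishery holding the right, the smelter must at least compensate total damage at k*: 39 = 39.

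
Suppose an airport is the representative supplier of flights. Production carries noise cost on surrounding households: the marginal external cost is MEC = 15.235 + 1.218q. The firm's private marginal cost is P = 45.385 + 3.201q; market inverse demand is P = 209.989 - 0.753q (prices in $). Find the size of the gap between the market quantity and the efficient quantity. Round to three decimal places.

Market equilibrium (private): 45.385 + 3.201q = 209.989 - 0.753q → q_m = 41.6297.
Social marginal cost = private MC + MEC = 60.620 + 4.419q.
Set SMC = demand: 60.620 + 4.419q = 209.989 - 0.753q → q* = 28.8803.
Gap = |41.6297 − 28.8803| = 12.7494.

12.749 units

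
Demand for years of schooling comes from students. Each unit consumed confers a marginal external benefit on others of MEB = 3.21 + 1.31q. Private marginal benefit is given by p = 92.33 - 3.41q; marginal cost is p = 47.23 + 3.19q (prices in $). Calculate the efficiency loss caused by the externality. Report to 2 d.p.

DWL = $13.98

Market equilibrium (private): 47.23 + 3.19q = 92.33 - 3.41q → q_m = 6.8333.
Social marginal benefit = demand + MEB = 95.54 - 2.10q.
Set SMB = MC: 95.54 - 2.10q = 47.23 + 3.19q → q* = 9.1323.
Height of the DWL triangle at q_m is SMB(q_m) − MC(q_m) = MEB(q_m) = 12.1617.
DWL = ½ × 2.2990 × 12.1617 = 13.9799.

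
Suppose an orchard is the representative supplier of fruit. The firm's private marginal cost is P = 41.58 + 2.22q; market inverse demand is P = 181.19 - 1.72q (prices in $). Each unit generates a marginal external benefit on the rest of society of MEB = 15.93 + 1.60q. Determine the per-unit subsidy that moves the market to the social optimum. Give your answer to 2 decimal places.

Social marginal cost = private MC − MEB = 25.65 + 0.62q.
Set SMC = demand: 25.65 + 0.62q = 181.19 - 1.72q → q* = 66.4701.
The Pigouvian subsidy equals MEB at q*: 15.93 + 1.60×66.4701 = 122.2822.

subsidy = $122.28 per unit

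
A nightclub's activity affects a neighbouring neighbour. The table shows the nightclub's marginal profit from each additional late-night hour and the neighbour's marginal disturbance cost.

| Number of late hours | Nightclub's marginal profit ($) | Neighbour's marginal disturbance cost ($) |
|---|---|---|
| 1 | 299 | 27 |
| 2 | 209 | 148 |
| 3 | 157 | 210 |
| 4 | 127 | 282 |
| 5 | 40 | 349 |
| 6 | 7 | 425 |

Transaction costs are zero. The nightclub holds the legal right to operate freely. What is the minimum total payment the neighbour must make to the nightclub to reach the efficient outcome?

$331

Left alone the nightclub would choose level 6 (marginal profit stays positive).
Efficient level: k* = 2 (marginal profit ≥ marginal disturbance cost through 2).
The neighbour must at least cover the nightclub's forgone profit from cutting 6→2: 157 + 127 + 40 + 7 = 331.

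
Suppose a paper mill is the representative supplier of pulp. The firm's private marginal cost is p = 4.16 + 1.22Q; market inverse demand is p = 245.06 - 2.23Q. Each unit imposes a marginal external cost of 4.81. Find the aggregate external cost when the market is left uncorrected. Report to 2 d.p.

Market equilibrium (private): 4.16 + 1.22Q = 245.06 - 2.23Q → Q_m = 69.8261.
Total external cost = MEC × Q_m = 4.81 × 69.8261 = 335.8635.

335.86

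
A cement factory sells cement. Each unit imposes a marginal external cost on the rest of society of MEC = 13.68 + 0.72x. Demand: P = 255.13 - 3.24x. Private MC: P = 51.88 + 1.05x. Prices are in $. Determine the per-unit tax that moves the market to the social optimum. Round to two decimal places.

tax = $40.92 per unit

Social marginal cost = private MC + MEC = 65.56 + 1.77x.
Set SMC = demand: 65.56 + 1.77x = 255.13 - 3.24x → x* = 37.8383.
The Pigouvian tax equals MEC at x*: 13.68 + 0.72×37.8383 = 40.9236.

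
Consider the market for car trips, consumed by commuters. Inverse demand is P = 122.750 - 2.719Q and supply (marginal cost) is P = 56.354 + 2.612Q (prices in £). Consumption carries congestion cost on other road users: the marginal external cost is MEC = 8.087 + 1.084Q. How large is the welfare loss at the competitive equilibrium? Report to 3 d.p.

DWL = £36.324

Market equilibrium (private): 56.354 + 2.612Q = 122.750 - 2.719Q → Q_m = 12.4547.
Social marginal benefit = demand − MEC = 114.663 - 3.803Q.
Set SMB = MC: 114.663 - 3.803Q = 56.354 + 2.612Q → Q* = 9.0895.
Between Q* and Q_m the wedge MC − SMB runs linearly from 0 to MEC(Q_m), so the loss is a triangle.
DWL = ½ × 3.3652 × 21.5879 = 36.3238.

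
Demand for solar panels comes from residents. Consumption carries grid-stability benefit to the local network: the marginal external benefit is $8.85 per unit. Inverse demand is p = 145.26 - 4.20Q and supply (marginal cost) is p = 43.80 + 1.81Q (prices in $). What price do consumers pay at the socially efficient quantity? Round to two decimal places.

Social marginal benefit = demand + MEB = 154.11 - 4.20Q.
Set SMB = MC: 154.11 - 4.20Q = 43.80 + 1.81Q → Q* = 18.3544.
Consumer price on the demand curve at Q*: 145.26 − 4.20×18.3544 = 68.1715.

P = $68.17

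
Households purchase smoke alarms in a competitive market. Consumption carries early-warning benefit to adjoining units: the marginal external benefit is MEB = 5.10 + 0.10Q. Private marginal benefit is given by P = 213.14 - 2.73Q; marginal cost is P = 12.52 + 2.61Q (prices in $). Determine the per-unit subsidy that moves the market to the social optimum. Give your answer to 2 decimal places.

Social marginal benefit = demand + MEB = 218.24 - 2.63Q.
Set SMB = MC: 218.24 - 2.63Q = 12.52 + 2.61Q → Q* = 39.2595.
The Pigouvian subsidy equals MEB at Q*: 5.10 + 0.10×39.2595 = 9.0260.

subsidy = $9.03 per unit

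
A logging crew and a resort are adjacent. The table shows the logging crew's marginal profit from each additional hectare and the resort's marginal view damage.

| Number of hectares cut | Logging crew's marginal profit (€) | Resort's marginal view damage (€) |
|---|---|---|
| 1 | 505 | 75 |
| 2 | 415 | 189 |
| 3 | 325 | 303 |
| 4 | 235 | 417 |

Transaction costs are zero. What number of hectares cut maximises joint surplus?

Bargaining reaches the level where marginal profit last exceeds marginal view damage.
That holds through level 3 (325 ≥ 303) but not at 4 (235 < 417).

3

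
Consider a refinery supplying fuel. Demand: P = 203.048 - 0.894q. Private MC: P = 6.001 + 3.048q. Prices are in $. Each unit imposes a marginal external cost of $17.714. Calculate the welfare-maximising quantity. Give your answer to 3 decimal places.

q* = 45.493

Social marginal cost = private MC + MEC = 23.715 + 3.048q.
Set SMC = demand: 23.715 + 3.048q = 203.048 - 0.894q → q* = 45.4929.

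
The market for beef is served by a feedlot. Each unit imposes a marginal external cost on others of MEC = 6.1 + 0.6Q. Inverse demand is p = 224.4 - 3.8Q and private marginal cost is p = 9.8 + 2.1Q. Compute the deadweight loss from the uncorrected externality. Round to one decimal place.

DWL = 60.0

Market equilibrium (private): 9.8 + 2.1Q = 224.4 - 3.8Q → Q_m = 36.3729.
Social marginal cost = private MC + MEC = 15.9 + 2.7Q.
Set SMC = demand: 15.9 + 2.7Q = 224.4 - 3.8Q → Q* = 32.0769.
The loss is the area between SMC and demand from Q* to Q_m; with linear curves that's a triangle of height MEC(Q_m).
DWL = ½ × 4.2960 × 27.9237 = 59.9801.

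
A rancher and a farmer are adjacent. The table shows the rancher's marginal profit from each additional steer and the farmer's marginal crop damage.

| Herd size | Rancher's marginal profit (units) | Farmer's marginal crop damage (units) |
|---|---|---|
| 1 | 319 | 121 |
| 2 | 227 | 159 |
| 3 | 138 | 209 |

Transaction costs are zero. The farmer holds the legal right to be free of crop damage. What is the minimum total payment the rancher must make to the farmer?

Efficient level: marginal profit ≥ marginal crop damage through level 2, so k* = 2.
With the farmer holding the right, the rancher must at least compensate total damage at k*: 121 + 159 = 280.

280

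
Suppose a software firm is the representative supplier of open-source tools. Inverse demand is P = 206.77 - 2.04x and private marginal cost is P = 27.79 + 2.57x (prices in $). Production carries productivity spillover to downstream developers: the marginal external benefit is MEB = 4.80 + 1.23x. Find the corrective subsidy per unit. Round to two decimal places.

Social marginal cost = private MC − MEB = 22.99 + 1.34x.
Set SMC = demand: 22.99 + 1.34x = 206.77 - 2.04x → x* = 54.3728.
The Pigouvian subsidy equals MEB at x*: 4.80 + 1.23×54.3728 = 71.6785.

subsidy = $71.68 per unit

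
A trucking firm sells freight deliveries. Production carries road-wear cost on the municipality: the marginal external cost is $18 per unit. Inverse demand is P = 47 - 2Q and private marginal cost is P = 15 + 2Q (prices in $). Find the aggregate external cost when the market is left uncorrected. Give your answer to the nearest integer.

Market equilibrium (private): 15 + 2Q = 47 - 2Q → Q_m = 8.0000.
Total external cost = MEC × Q_m = 18 × 8.0000 = 144.0000.

$144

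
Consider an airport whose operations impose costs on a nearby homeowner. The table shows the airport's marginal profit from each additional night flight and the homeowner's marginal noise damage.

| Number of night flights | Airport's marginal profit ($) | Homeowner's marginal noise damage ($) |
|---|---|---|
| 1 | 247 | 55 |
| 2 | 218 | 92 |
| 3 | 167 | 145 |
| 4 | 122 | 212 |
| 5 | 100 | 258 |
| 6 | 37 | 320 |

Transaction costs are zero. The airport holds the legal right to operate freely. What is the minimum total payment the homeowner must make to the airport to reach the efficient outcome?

$259

Left alone the airport would choose level 6 (marginal profit stays positive).
Efficient level: k* = 3 (marginal profit ≥ marginal noise damage through 3).
The homeowner must at least cover the airport's forgone profit from cutting 6→3: 122 + 100 + 37 = 259.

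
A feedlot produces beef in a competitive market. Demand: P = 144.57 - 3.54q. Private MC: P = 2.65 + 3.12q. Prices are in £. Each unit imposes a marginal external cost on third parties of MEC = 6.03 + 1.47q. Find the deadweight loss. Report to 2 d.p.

Market equilibrium (private): 2.65 + 3.12q = 144.57 - 3.54q → q_m = 21.3093.
Social marginal cost = private MC + MEC = 8.68 + 4.59q.
Set SMC = demand: 8.68 + 4.59q = 144.57 - 3.54q → q* = 16.7146.
Between q* and q_m the wedge SMC − demand runs linearly from 0 to MEC(q_m), so the loss is a triangle.
DWL = ½ × 4.5947 × 37.3547 = 85.8168.

DWL = £85.82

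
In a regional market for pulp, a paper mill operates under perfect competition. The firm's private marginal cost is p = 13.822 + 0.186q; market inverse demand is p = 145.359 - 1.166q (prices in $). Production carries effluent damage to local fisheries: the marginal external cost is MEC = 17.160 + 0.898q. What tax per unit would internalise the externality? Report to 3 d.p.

Social marginal cost = private MC + MEC = 30.982 + 1.084q.
Set SMC = demand: 30.982 + 1.084q = 145.359 - 1.166q → q* = 50.8342.
The Pigouvian tax equals MEC at q*: 17.160 + 0.898×50.8342 = 62.8091.

tax = $62.809 per unit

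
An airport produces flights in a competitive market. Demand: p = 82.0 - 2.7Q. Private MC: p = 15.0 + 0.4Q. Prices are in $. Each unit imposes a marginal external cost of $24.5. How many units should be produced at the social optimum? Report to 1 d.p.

Social marginal cost = private MC + MEC = 39.5 + 0.4Q.
Set SMC = demand: 39.5 + 0.4Q = 82.0 - 2.7Q → Q* = 13.7097.

Q* = 13.7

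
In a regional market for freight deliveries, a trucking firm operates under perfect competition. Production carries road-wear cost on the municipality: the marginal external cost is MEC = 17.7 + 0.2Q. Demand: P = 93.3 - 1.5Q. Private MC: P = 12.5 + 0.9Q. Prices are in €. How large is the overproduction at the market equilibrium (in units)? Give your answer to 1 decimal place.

Market equilibrium (private): 12.5 + 0.9Q = 93.3 - 1.5Q → Q_m = 33.6667.
Social marginal cost = private MC + MEC = 30.2 + 1.1Q.
Set SMC = demand: 30.2 + 1.1Q = 93.3 - 1.5Q → Q* = 24.2692.
Gap = |33.6667 − 24.2692| = 9.3975.

9.4 units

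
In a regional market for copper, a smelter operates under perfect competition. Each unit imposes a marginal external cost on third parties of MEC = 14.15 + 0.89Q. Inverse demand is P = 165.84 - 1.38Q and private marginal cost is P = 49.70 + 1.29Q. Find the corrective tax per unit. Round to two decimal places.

Social marginal cost = private MC + MEC = 63.85 + 2.18Q.
Set SMC = demand: 63.85 + 2.18Q = 165.84 - 1.38Q → Q* = 28.6489.
The Pigouvian tax equals MEC at Q*: 14.15 + 0.89×28.6489 = 39.6475.

tax = 39.65 per unit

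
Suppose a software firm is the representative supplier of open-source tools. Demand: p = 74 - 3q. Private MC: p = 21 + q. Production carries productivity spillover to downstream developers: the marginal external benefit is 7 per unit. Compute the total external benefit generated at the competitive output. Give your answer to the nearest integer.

Market equilibrium (private): 21 + q = 74 - 3q → q_m = 13.2500.
Total external benefit = MEB × q_m = 7 × 13.2500 = 92.7500.

93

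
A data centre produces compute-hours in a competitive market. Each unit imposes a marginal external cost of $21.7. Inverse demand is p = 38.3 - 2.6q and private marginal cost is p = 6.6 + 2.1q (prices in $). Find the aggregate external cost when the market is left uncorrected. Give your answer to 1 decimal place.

$146.4

Market equilibrium (private): 6.6 + 2.1q = 38.3 - 2.6q → q_m = 6.7447.
Total external cost = MEC × q_m = 21.7 × 6.7447 = 146.3600.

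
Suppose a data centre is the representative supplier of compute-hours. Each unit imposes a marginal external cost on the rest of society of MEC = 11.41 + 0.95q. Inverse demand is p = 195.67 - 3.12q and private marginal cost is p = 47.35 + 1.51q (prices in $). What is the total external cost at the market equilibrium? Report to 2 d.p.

Market equilibrium (private): 47.35 + 1.51q = 195.67 - 3.12q → q_m = 32.0346.
Total external cost = ∫₀^{q_m} (11.41 + 0.95q) dq = 11.41×32.0346 + ½×0.95×32.0346² = 852.9672.

$852.97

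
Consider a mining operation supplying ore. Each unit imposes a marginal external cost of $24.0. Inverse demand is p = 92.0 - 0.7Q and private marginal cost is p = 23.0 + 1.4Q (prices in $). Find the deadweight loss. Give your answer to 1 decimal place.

Market equilibrium (private): 23.0 + 1.4Q = 92.0 - 0.7Q → Q_m = 32.8571.
Social marginal cost = private MC + MEC = 47.0 + 1.4Q.
Set SMC = demand: 47.0 + 1.4Q = 92.0 - 0.7Q → Q* = 21.4286.
Height of the DWL triangle at Q_m is SMC(Q_m) − demand(Q_m) = MEC(Q_m) = 24.0000.
DWL = ½ × 11.4285 × 24.0000 = 137.1420.

DWL = $137.1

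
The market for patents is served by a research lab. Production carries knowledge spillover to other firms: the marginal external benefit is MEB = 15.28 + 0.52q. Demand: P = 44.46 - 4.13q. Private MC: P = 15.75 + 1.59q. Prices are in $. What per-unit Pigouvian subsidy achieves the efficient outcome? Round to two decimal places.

Social marginal cost = private MC − MEB = 0.47 + 1.07q.
Set SMC = demand: 0.47 + 1.07q = 44.46 - 4.13q → q* = 8.4596.
The Pigouvian subsidy equals MEB at q*: 15.28 + 0.52×8.4596 = 19.6790.

subsidy = $19.68 per unit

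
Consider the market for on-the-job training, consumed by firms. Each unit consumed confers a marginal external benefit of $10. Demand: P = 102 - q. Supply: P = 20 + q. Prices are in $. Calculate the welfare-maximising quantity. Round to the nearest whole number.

q* = 46

Social marginal benefit = demand + MEB = 112 - q.
Set SMB = MC: 112 - q = 20 + q → q* = 46.0000.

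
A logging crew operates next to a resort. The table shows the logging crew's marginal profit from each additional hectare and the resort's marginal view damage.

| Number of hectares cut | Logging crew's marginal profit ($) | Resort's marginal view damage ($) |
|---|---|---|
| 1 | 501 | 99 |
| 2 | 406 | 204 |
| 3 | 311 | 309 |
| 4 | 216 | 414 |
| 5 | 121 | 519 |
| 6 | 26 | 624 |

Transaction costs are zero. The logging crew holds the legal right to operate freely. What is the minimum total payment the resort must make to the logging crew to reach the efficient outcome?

Left alone the logging crew would choose level 6 (marginal profit stays positive).
Efficient level: k* = 3 (marginal profit ≥ marginal view damage through 3).
The resort must at least cover the logging crew's forgone profit from cutting 6→3: 216 + 121 + 26 = 363.

$363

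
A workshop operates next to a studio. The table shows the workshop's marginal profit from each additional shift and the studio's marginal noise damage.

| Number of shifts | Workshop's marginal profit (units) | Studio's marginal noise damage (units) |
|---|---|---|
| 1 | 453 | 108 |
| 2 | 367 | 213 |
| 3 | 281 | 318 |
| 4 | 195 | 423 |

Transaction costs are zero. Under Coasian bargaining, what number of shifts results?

Bargaining reaches the level where marginal profit last exceeds marginal noise damage.
That holds through level 2 (367 ≥ 213) but not at 3 (281 < 318).

2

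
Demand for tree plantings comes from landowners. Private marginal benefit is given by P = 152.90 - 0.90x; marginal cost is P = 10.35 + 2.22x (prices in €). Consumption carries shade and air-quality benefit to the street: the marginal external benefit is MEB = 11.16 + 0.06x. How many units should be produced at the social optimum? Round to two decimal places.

Social marginal benefit = demand + MEB = 164.06 - 0.84x.
Set SMB = MC: 164.06 - 0.84x = 10.35 + 2.22x → x* = 50.2320.

x* = 50.23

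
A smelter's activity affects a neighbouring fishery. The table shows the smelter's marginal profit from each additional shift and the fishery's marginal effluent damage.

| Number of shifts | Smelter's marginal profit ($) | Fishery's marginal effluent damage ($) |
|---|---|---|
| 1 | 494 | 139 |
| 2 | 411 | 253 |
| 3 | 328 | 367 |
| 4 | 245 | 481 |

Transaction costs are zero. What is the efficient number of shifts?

2

Bargaining reaches the level where marginal profit last exceeds marginal effluent damage.
That holds through level 2 (411 ≥ 253) but not at 3 (328 < 367).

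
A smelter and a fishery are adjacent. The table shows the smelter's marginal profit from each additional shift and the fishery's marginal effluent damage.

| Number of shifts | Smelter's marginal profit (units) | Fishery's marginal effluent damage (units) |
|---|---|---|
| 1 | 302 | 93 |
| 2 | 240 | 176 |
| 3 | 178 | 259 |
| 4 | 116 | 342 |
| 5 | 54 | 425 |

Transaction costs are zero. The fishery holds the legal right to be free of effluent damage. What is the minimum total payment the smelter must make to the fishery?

269

Efficient level: marginal profit ≥ marginal effluent damage through level 2, so k* = 2.
With the fishery holding the right, the smelter must at least compensate total damage at k*: 93 + 176 = 269.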